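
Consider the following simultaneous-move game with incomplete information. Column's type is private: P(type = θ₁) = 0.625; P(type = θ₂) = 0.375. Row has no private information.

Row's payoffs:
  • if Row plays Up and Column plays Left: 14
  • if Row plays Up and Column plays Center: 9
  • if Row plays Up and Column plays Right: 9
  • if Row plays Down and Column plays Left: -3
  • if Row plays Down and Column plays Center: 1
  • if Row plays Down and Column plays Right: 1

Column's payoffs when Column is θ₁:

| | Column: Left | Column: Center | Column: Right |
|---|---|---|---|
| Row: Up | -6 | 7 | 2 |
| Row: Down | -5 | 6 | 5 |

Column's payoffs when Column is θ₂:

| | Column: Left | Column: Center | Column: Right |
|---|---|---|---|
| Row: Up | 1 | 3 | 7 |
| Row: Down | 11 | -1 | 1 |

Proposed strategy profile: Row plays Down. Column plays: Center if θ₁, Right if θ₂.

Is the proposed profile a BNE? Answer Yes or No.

Row plays Down: E[Down] = 0.625·(1) + 0.375·(1) = 1; E[Up] = 9. Not best-responding. ✗
Column (type θ₁), facing Down: Left gives -5, Center gives 6, Right gives 5. Proposed Center is best. ✓
Column (type θ₂), facing Down: Left gives 11, Center gives -1, Right gives 1. Proposed Right is not best — profitable deviation exists. ✗

No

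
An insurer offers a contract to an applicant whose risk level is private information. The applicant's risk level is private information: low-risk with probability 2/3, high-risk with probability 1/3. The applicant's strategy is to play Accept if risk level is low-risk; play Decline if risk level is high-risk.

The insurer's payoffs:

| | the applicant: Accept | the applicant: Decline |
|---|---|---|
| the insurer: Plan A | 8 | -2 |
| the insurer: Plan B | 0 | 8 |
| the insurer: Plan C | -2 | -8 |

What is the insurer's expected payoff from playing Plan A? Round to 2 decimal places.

E[Plan A] = 2/3·8 + 1/3·(-2) = 16/3 + (-2/3) = 14/3

4.67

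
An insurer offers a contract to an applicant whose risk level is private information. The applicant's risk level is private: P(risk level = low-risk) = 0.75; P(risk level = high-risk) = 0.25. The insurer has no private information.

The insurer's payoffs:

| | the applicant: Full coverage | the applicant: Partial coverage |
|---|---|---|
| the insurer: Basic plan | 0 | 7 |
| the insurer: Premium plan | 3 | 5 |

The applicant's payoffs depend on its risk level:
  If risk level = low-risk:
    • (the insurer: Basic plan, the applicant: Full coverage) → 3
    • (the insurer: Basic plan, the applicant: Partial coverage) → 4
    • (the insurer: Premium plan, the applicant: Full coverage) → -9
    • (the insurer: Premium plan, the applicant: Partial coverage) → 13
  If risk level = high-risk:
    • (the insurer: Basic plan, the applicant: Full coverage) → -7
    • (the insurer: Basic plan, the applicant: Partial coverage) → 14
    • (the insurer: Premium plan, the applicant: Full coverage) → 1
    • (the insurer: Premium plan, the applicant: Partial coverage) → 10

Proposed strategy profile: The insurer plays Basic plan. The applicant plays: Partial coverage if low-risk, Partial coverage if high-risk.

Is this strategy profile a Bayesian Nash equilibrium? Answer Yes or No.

Yes

A profile is a BNE iff every type of every player is best-responding given beliefs about the other side.
The insurer plays Basic plan: E[Basic plan] = 0.75·(7) + 0.25·(7) = 7; E[Premium plan] = 5. Best-responding. ✓
The applicant (risk level low-risk), facing Basic plan: Full coverage gives 3, Partial coverage gives 4. Proposed Partial coverage is best. ✓
The applicant (risk level high-risk), facing Basic plan: Full coverage gives -7, Partial coverage gives 14. Proposed Partial coverage is best. ✓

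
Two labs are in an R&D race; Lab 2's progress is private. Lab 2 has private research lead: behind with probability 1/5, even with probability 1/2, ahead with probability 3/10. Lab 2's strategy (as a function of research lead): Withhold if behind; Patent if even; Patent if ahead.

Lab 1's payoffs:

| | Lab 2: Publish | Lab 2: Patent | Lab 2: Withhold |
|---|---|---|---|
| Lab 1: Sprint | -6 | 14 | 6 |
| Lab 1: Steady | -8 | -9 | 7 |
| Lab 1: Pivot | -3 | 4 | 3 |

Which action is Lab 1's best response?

Sprint

E[Sprint] = 1/5·(6) + 1/2·(14) + 3/10·(14) = 62/5
E[Steady] = 1/5·(7) + 1/2·(-9) + 3/10·(-9) = -29/5
E[Pivot] = 1/5·(3) + 1/2·(4) + 3/10·(4) = 19/5
Best response: Sprint (62/5 is the largest).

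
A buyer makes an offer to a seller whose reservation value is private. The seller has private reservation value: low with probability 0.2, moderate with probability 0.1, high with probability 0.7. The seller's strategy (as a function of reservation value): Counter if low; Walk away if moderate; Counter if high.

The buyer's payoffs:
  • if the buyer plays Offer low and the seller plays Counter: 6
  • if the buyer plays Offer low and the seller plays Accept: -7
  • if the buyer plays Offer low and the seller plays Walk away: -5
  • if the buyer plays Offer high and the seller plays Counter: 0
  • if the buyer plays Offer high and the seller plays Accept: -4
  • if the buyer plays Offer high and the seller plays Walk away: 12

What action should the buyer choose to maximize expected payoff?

E[Offer low] = 0.2·(6) + 0.1·(-5) + 0.7·(6) = 4.9
E[Offer high] = 0.2·(0) + 0.1·(12) + 0.7·(0) = 1.2
Best response: Offer low (4.9 is the largest).

Offer low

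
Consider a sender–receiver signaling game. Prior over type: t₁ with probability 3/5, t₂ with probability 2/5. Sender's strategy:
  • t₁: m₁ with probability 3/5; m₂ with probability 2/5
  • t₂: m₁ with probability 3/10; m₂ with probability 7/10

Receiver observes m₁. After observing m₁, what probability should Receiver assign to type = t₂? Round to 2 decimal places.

P(m₁) = (3/5)·(3/5) + (2/5)·(3/10) = 12/25
P(t₂ | m₁) = ((2/5)·(3/10)) / (12/25) = (3/25) / (12/25) = 1/4

0.25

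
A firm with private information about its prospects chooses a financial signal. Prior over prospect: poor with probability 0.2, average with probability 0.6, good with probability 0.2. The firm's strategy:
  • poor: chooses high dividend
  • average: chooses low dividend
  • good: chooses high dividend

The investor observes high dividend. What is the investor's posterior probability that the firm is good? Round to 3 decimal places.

P(high dividend) = 0.2·1 + 0.6·0 + 0.2·1 = 0.4
P(good | high dividend) = (0.2·1) / 0.4 = 0.2 / 0.4 = 0.5

0.500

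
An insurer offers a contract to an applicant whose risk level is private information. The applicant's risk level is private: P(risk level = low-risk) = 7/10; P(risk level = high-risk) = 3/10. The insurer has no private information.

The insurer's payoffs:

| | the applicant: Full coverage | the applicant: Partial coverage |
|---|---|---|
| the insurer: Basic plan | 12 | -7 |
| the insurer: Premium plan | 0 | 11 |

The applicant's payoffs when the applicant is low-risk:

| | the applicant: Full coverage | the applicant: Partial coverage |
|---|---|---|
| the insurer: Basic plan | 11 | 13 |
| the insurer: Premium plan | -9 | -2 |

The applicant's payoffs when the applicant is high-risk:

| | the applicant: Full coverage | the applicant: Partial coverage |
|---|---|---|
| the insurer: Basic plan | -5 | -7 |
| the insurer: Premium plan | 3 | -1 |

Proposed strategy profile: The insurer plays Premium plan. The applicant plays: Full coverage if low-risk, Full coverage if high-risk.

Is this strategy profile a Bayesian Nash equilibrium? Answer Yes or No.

No

A profile is a BNE iff every type of every player is best-responding given beliefs about the other side.
The insurer plays Premium plan: E[Premium plan] = 7/10·(0) + 3/10·(0) = 0; E[Basic plan] = 12. Not best-responding. ✗
The applicant (risk level low-risk), facing Premium plan: Full coverage gives -9, Partial coverage gives -2. Proposed Full coverage is not best — profitable deviation exists. ✗
The applicant (risk level high-risk), facing Premium plan: Full coverage gives 3, Partial coverage gives -1. Proposed Full coverage is best. ✓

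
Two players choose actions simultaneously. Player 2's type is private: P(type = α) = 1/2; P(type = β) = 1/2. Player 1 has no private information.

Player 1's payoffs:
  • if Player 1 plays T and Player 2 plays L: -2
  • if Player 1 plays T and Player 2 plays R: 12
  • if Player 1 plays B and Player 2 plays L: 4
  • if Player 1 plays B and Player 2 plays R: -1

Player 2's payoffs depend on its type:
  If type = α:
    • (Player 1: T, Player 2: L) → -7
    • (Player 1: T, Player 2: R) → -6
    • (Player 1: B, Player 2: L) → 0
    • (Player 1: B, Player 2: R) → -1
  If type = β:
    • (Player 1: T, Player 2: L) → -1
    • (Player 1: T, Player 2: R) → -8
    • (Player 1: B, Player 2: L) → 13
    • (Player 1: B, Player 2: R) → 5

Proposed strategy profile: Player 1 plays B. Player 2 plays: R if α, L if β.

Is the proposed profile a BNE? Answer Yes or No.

No

A profile is a BNE iff every type of every player is best-responding given beliefs about the other side.
Player 1 plays B: E[B] = 1/2·(-1) + 1/2·(4) = 3/2; E[T] = 5. Not best-responding. ✗
Player 2 (type α), facing B: L gives 0, R gives -1. Proposed R is not best — profitable deviation exists. ✗
Player 2 (type β), facing B: L gives 13, R gives 5. Proposed L is best. ✓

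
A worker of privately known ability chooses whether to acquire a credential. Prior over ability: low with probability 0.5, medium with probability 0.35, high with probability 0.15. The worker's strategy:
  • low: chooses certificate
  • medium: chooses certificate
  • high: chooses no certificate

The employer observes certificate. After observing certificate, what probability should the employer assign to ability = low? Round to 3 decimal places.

0.588

P(certificate) = 0.5·1 + 0.35·1 + 0.15·0 = 0.85
P(low | certificate) = (0.5·1) / 0.85 = 0.5 / 0.85 = 0.588235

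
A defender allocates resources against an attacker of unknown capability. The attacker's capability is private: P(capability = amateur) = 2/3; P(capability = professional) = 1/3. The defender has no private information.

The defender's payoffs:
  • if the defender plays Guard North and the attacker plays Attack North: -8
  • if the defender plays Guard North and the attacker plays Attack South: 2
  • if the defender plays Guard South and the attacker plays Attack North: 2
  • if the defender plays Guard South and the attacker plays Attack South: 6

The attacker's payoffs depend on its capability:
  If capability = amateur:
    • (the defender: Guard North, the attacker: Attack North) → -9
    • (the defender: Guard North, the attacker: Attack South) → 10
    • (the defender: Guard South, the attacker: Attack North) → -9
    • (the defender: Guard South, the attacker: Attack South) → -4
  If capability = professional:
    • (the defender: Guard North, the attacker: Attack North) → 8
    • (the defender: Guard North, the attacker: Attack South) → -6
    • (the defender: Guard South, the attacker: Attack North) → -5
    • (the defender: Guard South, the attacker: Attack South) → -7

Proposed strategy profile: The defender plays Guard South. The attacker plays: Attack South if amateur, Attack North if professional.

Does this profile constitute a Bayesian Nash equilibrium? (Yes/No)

The defender plays Guard South: E[Guard South] = 2/3·(6) + 1/3·(2) = 14/3; E[Guard North] = -4/3. Best-responding. ✓
The attacker (capability amateur), facing Guard South: Attack North gives -9, Attack South gives -4. Proposed Attack South is best. ✓
The attacker (capability professional), facing Guard South: Attack North gives -5, Attack South gives -7. Proposed Attack North is best. ✓

Yes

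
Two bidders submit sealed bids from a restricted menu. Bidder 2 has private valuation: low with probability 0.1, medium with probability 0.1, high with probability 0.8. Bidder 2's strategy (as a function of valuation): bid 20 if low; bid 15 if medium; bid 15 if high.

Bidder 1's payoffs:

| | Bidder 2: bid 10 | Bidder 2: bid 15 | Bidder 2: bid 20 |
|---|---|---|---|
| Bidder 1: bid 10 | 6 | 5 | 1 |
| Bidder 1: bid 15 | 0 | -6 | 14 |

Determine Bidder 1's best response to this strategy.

bid 10

Compute Bidder 1's expected payoff for each action, taking the expectation over Bidder 2's type.
E[bid 10] = 0.1·(1) + 0.1·(5) + 0.8·(5) = 4.6
E[bid 15] = 0.1·(14) + 0.1·(-6) + 0.8·(-6) = -4
Best response: bid 10 (4.6 is the largest).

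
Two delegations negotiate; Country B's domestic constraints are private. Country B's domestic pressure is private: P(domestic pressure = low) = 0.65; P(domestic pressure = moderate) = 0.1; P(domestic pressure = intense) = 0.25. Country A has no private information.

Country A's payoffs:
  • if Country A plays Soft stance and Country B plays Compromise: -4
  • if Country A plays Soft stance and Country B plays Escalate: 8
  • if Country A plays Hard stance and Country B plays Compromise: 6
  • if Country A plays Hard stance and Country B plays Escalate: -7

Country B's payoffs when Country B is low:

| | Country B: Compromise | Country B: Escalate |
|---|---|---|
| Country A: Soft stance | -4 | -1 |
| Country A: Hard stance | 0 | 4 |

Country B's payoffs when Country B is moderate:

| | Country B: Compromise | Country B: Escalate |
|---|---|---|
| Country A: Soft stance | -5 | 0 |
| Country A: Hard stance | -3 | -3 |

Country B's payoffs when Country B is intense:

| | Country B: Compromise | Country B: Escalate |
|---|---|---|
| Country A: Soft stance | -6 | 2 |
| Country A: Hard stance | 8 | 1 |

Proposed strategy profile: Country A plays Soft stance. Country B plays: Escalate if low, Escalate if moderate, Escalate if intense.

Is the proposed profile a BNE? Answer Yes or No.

A profile is a BNE iff every type of every player is best-responding given beliefs about the other side.
Country A plays Soft stance: E[Soft stance] = 0.65·(8) + 0.1·(8) + 0.25·(8) = 8; E[Hard stance] = -7. Best-responding. ✓
Country B (domestic pressure low), facing Soft stance: Compromise gives -4, Escalate gives -1. Proposed Escalate is best. ✓
Country B (domestic pressure moderate), facing Soft stance: Compromise gives -5, Escalate gives 0. Proposed Escalate is best. ✓
Country B (domestic pressure intense), facing Soft stance: Compromise gives -6, Escalate gives 2. Proposed Escalate is best. ✓

Yes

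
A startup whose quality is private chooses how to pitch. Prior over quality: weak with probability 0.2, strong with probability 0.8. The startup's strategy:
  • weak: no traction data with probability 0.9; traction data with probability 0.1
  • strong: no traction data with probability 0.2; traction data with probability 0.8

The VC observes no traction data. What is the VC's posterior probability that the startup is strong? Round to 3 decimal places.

Apply Bayes' rule using the sender's strategy as the likelihood.
P(no traction data) = 0.2·0.9 + 0.8·0.2 = 0.34
P(strong | no traction data) = (0.8·0.2) / 0.34 = 0.16 / 0.34 = 0.470588

0.471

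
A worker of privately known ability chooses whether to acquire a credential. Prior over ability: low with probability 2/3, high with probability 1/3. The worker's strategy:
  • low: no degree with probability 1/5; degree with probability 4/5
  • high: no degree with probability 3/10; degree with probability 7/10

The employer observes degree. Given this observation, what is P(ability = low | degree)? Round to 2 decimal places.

P(degree) = (2/3)·(4/5) + (1/3)·(7/10) = 23/30
P(low | degree) = ((2/3)·(4/5)) / (23/30) = (8/15) / (23/30) = 16/23

0.70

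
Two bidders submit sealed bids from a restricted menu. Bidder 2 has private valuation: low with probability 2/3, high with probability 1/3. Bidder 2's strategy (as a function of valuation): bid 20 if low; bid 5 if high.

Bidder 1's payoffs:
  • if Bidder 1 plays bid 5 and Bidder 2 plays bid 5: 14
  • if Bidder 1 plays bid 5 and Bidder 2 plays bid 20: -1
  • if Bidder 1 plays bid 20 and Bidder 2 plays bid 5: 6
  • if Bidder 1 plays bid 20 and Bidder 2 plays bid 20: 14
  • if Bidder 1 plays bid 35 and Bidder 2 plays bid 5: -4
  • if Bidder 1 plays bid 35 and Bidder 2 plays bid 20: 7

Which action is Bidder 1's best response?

bid 20

E[bid 5] = 2/3·(-1) + 1/3·(14) = 4
E[bid 20] = 2/3·(14) + 1/3·(6) = 34/3
E[bid 35] = 2/3·(7) + 1/3·(-4) = 10/3
Best response: bid 20 (34/3 is the largest).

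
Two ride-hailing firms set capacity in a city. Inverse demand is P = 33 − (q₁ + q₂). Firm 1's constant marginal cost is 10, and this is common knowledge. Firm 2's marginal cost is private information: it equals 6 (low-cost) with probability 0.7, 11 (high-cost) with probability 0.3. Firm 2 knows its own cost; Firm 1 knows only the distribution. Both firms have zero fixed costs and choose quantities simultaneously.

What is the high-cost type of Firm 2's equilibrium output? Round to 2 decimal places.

Type-c best response for Firm 2: q₂(c) = (33 − c)/2 − q₁/2.
Firm 1 maximizes expected profit; its first-order condition is 33 − 2q₁ − E[q₂] − 10 = 0.
Substituting E[q₂] and solving: E[c₂] = 7.5, so q₁ = (33 − 2·10 + 7.5)/3 = 6.83333.
q₂(high-cost) = (33 − 11 − 6.83333)/2 = 7.58333.

7.58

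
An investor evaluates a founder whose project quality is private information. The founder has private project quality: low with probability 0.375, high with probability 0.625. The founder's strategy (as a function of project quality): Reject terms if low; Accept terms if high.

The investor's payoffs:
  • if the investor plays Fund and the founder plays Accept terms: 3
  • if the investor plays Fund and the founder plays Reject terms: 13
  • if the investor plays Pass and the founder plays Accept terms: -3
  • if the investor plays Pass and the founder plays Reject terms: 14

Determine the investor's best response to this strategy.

Fund

Compute the investor's expected payoff for each action, taking the expectation over the founder's type.
E[Fund] = 0.375·(13) + 0.625·(3) = 6.75
E[Pass] = 0.375·(14) + 0.625·(-3) = 3.375
Best response: Fund (6.75 is the largest).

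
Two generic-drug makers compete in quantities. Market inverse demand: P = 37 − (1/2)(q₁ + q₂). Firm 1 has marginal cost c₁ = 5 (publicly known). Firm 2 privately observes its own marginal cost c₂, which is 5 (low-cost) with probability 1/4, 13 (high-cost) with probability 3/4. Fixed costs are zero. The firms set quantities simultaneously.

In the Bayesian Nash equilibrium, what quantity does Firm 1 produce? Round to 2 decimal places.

Each type of Firm 2 best-responds to q₁; Firm 1 best-responds to the expected q₂ over Firm 2's types.
Firm 2 with cost c maximizes (37 − (1/2)(q₁+q₂) − c)·q₂, giving q₂(c) = (37 − c − (1/2)q₁).
E[c₂] = 1/4·5 + 3/4·13 = 11
Firm 1's FOC against E[q₂] yields q₁ = (37 − 2·5 + E[c₂])/(3/2) = (37 − 10 + 11)/(3/2) = 25.3333.

25.33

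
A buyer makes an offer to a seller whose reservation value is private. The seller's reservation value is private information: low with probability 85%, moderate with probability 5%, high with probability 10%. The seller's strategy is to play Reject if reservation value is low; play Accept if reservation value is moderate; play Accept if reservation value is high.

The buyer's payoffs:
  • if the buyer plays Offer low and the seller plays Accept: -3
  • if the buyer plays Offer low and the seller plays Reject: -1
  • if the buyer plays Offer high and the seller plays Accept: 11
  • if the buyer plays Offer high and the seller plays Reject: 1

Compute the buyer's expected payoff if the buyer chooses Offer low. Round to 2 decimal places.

-1.30

E[Offer low] = 0.85·(-1) + 0.05·(-3) + 0.1·(-3) = (-0.85) + (-0.15) + (-0.3) = -1.3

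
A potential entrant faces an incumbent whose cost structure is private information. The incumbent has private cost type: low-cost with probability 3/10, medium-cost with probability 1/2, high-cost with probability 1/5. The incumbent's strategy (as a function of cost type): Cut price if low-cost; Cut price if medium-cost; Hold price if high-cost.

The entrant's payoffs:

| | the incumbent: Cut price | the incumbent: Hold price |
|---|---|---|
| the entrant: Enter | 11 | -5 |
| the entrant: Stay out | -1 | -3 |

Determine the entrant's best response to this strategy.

Enter

Compute the entrant's expected payoff for each action, taking the expectation over the incumbent's type.
E[Enter] = 3/10·(11) + 1/2·(11) + 1/5·(-5) = 39/5
E[Stay out] = 3/10·(-1) + 1/2·(-1) + 1/5·(-3) = -7/5
Best response: Enter (39/5 is the largest).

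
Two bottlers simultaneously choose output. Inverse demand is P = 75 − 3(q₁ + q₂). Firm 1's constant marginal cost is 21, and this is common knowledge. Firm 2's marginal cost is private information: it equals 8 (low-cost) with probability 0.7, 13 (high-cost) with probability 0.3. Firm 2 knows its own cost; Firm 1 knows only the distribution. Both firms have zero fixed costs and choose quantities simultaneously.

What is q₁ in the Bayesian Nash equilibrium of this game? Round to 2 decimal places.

4.72

Type-c best response for Firm 2: q₂(c) = (75 − c)/6 − q₁/2.
Firm 1 maximizes expected profit; its first-order condition is 75 − 6q₁ − 3E[q₂] − 21 = 0.
Substituting E[q₂] and solving: E[c₂] = 9.5, so q₁ = (75 − 2·21 + 9.5)/9 = 4.72222.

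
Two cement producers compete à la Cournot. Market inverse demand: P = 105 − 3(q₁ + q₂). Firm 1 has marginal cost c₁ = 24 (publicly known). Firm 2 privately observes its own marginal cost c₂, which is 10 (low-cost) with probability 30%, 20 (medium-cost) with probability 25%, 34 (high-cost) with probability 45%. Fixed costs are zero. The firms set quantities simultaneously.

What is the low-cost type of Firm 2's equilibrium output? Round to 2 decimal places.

Type-c best response for Firm 2: q₂(c) = (105 − c)/6 − q₁/2.
Firm 1 maximizes expected profit; its first-order condition is 105 − 6q₁ − 3E[q₂] − 24 = 0.
Substituting E[q₂] and solving: E[c₂] = 23.3, so q₁ = (105 − 2·24 + 23.3)/9 = 8.92222.
q₂(low-cost) = (105 − 10 − 3·8.92222)/6 = 11.3722.

11.37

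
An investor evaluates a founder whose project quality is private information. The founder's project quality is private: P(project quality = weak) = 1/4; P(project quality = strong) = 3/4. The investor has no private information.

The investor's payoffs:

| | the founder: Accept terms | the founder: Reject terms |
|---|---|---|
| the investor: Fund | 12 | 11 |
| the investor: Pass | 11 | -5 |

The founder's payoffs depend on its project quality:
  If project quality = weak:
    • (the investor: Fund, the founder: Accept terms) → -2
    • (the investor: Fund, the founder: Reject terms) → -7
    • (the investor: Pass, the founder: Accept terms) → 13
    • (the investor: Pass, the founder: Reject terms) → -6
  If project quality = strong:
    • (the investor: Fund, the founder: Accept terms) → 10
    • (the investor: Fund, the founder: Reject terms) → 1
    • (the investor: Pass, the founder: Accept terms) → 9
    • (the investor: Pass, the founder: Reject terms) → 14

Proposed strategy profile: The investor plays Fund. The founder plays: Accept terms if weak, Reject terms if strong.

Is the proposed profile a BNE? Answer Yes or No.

The investor plays Fund: E[Fund] = 1/4·(12) + 3/4·(11) = 45/4; E[Pass] = -1. Best-responding. ✓
The founder (project quality weak), facing Fund: Accept terms gives -2, Reject terms gives -7. Proposed Accept terms is best. ✓
The founder (project quality strong), facing Fund: Accept terms gives 10, Reject terms gives 1. Proposed Reject terms is not best — profitable deviation exists. ✗

No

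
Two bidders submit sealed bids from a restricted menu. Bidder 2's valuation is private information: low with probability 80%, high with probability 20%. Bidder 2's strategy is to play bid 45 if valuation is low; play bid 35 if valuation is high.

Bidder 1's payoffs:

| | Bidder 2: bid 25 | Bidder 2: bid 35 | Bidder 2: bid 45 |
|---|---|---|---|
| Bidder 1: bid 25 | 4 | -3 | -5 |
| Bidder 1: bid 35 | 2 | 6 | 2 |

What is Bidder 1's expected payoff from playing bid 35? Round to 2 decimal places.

E[bid 35] = 0.8·2 + 0.2·6 = 1.6 + 1.2 = 2.8

2.80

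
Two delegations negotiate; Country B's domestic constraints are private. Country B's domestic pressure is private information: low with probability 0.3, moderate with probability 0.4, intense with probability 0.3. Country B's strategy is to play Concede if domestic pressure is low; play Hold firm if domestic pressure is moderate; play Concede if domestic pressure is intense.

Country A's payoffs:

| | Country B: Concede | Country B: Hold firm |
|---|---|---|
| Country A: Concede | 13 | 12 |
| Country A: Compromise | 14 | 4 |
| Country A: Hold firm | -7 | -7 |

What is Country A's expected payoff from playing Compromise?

10

E[Compromise] = 0.3·14 + 0.4·4 + 0.3·14 = 4.2 + 1.6 + 4.2 = 10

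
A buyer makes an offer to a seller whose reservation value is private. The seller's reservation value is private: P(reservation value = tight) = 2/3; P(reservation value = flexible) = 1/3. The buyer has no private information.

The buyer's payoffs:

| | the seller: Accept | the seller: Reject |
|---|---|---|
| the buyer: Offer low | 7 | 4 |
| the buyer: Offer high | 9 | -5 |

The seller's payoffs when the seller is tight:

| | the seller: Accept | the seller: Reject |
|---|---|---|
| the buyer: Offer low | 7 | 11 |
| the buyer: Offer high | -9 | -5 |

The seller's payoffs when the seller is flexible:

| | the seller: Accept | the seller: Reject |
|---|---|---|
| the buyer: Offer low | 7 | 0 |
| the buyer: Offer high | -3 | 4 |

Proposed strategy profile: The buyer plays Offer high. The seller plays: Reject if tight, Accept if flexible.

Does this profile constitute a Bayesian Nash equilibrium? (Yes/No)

No

The buyer plays Offer high: E[Offer high] = 2/3·(-5) + 1/3·(9) = -1/3; E[Offer low] = 5. Not best-responding. ✗
The seller (reservation value tight), facing Offer high: Accept gives -9, Reject gives -5. Proposed Reject is best. ✓
The seller (reservation value flexible), facing Offer high: Accept gives -3, Reject gives 4. Proposed Accept is not best — profitable deviation exists. ✗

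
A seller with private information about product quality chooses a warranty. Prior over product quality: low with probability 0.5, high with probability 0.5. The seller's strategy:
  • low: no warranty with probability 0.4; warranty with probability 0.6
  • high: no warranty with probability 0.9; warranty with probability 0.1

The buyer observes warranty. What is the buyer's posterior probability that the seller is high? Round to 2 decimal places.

0.14

Apply Bayes' rule using the sender's strategy as the likelihood.
P(warranty) = 0.5·0.6 + 0.5·0.1 = 0.35
P(high | warranty) = (0.5·0.1) / 0.35 = 0.05 / 0.35 = 0.142857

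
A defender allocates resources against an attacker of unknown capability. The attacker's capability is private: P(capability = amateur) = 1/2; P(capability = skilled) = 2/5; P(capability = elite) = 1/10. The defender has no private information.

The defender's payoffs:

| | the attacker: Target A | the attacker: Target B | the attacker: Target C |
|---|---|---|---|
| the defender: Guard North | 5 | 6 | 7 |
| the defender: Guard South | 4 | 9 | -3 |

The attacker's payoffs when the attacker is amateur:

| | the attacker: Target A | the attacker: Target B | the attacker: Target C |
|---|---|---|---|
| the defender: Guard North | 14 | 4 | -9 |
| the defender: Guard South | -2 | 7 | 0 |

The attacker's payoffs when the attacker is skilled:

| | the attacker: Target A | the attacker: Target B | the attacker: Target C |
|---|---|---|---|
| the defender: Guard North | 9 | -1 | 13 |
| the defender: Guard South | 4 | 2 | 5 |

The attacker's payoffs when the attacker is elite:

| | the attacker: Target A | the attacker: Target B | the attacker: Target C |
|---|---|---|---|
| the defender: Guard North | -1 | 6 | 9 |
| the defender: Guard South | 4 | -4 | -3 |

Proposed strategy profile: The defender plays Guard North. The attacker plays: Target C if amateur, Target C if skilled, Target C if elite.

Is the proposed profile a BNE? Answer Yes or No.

A profile is a BNE iff every type of every player is best-responding given beliefs about the other side.
The defender plays Guard North: E[Guard North] = 1/2·(7) + 2/5·(7) + 1/10·(7) = 7; E[Guard South] = -3. Best-responding. ✓
The attacker (capability amateur), facing Guard North: Target A gives 14, Target B gives 4, Target C gives -9. Proposed Target C is not best — profitable deviation exists. ✗
The attacker (capability skilled), facing Guard North: Target A gives 9, Target B gives -1, Target C gives 13. Proposed Target C is best. ✓
The attacker (capability elite), facing Guard North: Target A gives -1, Target B gives 6, Target C gives 9. Proposed Target C is best. ✓

No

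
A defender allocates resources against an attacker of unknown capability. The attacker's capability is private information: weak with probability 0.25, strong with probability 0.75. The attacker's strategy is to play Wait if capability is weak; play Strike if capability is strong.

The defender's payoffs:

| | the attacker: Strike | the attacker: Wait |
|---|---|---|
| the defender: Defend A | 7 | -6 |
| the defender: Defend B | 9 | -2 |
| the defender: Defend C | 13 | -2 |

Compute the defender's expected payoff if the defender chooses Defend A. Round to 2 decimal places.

3.75

E[Defend A] = 0.25·(-6) + 0.75·7 = (-1.5) + 5.25 = 3.75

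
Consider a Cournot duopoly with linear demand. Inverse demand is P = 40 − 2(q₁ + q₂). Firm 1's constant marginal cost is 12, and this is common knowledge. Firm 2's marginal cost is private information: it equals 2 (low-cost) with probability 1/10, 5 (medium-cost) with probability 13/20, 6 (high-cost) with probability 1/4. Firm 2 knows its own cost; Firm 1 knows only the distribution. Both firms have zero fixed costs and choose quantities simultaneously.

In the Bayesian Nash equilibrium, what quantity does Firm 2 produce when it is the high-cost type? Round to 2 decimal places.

6.75

Firm 2 with cost c maximizes (40 − 2(q₁+q₂) − c)·q₂, giving q₂(c) = (40 − c − 2q₁)/4.
E[c₂] = 1/10·2 + 13/20·5 + 1/4·6 = 4.95
Firm 1's FOC against E[q₂] yields q₁ = (40 − 2·12 + E[c₂])/6 = (40 − 24 + 4.95)/6 = 3.49167.
q₂(high-cost) = (40 − 6 − 2·3.49167)/4 = 6.75417.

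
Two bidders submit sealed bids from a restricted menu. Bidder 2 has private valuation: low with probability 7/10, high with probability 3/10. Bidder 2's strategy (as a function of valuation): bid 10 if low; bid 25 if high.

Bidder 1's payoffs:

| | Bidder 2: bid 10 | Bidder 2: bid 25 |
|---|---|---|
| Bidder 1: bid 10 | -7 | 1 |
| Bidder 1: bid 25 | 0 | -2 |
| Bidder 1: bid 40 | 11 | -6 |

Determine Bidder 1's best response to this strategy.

E[bid 10] = 7/10·(-7) + 3/10·(1) = -23/5
E[bid 25] = 7/10·(0) + 3/10·(-2) = -3/5
E[bid 40] = 7/10·(11) + 3/10·(-6) = 59/10
Best response: bid 40 (59/10 is the largest).

bid 40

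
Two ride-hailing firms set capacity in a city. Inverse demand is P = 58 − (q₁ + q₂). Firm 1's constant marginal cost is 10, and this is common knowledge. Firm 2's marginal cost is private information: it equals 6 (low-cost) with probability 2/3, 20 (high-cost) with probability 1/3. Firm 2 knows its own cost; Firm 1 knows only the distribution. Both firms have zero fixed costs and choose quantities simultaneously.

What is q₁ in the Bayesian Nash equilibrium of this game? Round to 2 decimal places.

16.22

Type-c best response for Firm 2: q₂(c) = (58 − c)/2 − q₁/2.
Firm 1 maximizes expected profit; its first-order condition is 58 − 2q₁ − E[q₂] − 10 = 0.
Substituting E[q₂] and solving: E[c₂] = 10.6667, so q₁ = (58 − 2·10 + 10.6667)/3 = 16.2222.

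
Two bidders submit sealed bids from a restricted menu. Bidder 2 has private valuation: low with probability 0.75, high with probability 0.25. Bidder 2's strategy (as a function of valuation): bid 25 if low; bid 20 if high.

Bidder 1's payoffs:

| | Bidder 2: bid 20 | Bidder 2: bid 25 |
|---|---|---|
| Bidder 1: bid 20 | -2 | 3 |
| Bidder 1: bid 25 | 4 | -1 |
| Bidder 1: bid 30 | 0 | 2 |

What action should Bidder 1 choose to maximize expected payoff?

bid 20

E[bid 20] = 0.75·(3) + 0.25·(-2) = 1.75
E[bid 25] = 0.75·(-1) + 0.25·(4) = 0.25
E[bid 30] = 0.75·(2) + 0.25·(0) = 1.5
Best response: bid 20 (1.75 is the largest).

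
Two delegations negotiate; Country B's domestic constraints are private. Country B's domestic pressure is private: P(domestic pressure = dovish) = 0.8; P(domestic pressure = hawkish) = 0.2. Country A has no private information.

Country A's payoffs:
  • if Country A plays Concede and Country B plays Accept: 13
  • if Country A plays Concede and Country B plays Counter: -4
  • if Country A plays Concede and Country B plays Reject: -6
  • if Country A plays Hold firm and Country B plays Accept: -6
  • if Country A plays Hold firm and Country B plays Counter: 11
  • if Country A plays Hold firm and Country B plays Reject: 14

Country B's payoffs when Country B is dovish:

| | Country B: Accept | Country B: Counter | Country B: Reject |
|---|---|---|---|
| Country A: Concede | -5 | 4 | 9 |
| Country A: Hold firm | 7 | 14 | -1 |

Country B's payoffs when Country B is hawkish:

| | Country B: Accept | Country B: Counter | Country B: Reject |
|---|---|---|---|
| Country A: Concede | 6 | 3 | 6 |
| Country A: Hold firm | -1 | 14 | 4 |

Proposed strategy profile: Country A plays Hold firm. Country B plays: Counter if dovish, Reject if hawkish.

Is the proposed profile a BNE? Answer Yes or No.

Country A plays Hold firm: E[Hold firm] = 0.8·(11) + 0.2·(14) = 11.6; E[Concede] = -4.4. Best-responding. ✓
Country B (domestic pressure dovish), facing Hold firm: Accept gives 7, Counter gives 14, Reject gives -1. Proposed Counter is best. ✓
Country B (domestic pressure hawkish), facing Hold firm: Accept gives -1, Counter gives 14, Reject gives 4. Proposed Reject is not best — profitable deviation exists. ✗

No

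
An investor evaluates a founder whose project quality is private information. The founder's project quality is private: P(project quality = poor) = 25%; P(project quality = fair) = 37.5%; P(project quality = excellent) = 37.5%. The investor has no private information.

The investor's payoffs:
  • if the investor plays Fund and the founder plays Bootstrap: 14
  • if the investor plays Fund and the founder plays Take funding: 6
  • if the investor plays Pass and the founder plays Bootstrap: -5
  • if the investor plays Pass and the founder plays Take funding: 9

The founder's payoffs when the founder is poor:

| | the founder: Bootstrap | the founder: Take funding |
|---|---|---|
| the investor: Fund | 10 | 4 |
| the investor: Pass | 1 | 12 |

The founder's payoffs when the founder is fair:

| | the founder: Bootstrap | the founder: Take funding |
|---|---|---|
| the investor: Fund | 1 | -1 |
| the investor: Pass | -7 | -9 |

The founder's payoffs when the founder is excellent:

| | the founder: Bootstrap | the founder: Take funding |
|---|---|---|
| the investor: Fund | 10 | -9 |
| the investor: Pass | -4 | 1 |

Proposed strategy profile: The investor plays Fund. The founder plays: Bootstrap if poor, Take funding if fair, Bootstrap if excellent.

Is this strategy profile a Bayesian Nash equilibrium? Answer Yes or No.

No

The investor plays Fund: E[Fund] = 0.25·(14) + 0.375·(6) + 0.375·(14) = 11; E[Pass] = 0.25. Best-responding. ✓
The founder (project quality poor), facing Fund: Bootstrap gives 10, Take funding gives 4. Proposed Bootstrap is best. ✓
The founder (project quality fair), facing Fund: Bootstrap gives 1, Take funding gives -1. Proposed Take funding is not best — profitable deviation exists. ✗
The founder (project quality excellent), facing Fund: Bootstrap gives 10, Take funding gives -9. Proposed Bootstrap is best. ✓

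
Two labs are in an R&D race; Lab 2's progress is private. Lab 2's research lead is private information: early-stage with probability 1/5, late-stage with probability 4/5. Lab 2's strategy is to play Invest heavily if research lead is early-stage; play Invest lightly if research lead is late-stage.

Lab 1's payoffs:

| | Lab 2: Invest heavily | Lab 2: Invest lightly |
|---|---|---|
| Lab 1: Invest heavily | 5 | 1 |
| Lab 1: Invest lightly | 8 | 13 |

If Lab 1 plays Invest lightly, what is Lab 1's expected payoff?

E[Invest lightly] = 1/5·8 + 4/5·13 = 8/5 + 52/5 = 12

12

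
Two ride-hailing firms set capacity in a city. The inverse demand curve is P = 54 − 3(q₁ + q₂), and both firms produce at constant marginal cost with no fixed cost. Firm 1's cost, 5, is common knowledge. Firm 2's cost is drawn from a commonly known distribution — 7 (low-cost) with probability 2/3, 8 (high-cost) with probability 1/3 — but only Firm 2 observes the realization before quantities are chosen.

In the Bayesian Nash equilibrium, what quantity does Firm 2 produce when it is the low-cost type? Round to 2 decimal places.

Firm 2 with cost c maximizes (54 − 3(q₁+q₂) − c)·q₂, giving q₂(c) = (54 − c − 3q₁)/6.
E[c₂] = 2/3·7 + 1/3·8 = 7.33333
Firm 1's FOC against E[q₂] yields q₁ = (54 − 2·5 + E[c₂])/9 = (54 − 10 + 7.33333)/9 = 5.7037.
q₂(low-cost) = (54 − 7 − 3·5.7037)/6 = 4.98148.

4.98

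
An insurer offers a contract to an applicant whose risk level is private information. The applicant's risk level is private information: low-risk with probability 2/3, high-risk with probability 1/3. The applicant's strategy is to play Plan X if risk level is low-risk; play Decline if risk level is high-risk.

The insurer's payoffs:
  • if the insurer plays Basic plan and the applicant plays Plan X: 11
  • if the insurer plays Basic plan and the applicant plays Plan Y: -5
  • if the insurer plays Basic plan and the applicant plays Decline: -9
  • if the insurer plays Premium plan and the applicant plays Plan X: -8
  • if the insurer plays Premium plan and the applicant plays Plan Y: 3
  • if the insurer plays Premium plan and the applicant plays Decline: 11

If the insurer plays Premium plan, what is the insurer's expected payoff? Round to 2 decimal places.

-1.67

E[Premium plan] = 2/3·(-8) + 1/3·11 = (-16/3) + 11/3 = -5/3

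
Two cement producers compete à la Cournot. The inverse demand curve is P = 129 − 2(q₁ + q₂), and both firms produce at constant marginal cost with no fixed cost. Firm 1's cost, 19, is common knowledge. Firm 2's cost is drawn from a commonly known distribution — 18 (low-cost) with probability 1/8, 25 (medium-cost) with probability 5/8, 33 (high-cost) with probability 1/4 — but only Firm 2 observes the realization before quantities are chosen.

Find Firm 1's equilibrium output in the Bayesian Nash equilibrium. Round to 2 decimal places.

Firm 2 with cost c maximizes (129 − 2(q₁+q₂) − c)·q₂, giving q₂(c) = (129 − c − 2q₁)/4.
E[c₂] = 1/8·18 + 5/8·25 + 1/4·33 = 26.125
Firm 1's FOC against E[q₂] yields q₁ = (129 − 2·19 + E[c₂])/6 = (129 − 38 + 26.125)/6 = 19.5208.

19.52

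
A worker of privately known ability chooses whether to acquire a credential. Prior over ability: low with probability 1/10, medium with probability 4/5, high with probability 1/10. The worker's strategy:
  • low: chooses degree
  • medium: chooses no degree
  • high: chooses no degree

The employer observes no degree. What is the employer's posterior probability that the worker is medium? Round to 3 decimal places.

Apply Bayes' rule using the sender's strategy as the likelihood.
P(no degree) = (1/10)·0 + (4/5)·1 + (1/10)·1 = 9/10
P(medium | no degree) = ((4/5)·1) / (9/10) = (4/5) / (9/10) = 8/9

0.889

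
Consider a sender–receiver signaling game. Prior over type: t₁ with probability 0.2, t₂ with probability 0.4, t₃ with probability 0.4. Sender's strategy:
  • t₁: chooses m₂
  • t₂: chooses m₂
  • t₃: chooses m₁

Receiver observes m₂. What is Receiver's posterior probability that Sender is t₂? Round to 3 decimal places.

0.667

P(m₂) = 0.2·1 + 0.4·1 + 0.4·0 = 0.6
P(t₂ | m₂) = (0.4·1) / 0.6 = 0.4 / 0.6 = 0.666667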